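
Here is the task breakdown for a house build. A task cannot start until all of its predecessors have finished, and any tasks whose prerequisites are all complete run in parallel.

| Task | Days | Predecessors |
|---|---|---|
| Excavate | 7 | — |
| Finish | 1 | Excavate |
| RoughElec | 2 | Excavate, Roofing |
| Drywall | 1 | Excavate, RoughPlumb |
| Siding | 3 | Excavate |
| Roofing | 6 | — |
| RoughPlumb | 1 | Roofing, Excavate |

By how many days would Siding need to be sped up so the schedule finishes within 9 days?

Current finish: 10 days; target: 9.
Siding is on every critical path, so each day cut from Siding cuts the finish by one (this holds down to a finish of 9).
Need 10 − 9 = 1 day off Siding → Siding becomes 2 days, finish becomes 9.

1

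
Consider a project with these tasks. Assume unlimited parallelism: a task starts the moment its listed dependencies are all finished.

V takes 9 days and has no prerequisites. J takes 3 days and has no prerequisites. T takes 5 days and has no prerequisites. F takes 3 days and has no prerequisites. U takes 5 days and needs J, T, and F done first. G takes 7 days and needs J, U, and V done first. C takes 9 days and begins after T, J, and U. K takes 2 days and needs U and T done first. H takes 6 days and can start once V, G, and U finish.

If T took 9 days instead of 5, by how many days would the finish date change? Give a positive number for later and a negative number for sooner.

4

As given, the longest chain is T→U→G→H = 5+5+7+6 = 23, so the finish is 23 days.
T lies on that path, so at 9 days the path becomes 27 days.
No other chain overtakes it, so the finish is 27 days.
Change in finish: 27 − 23 = +4 days.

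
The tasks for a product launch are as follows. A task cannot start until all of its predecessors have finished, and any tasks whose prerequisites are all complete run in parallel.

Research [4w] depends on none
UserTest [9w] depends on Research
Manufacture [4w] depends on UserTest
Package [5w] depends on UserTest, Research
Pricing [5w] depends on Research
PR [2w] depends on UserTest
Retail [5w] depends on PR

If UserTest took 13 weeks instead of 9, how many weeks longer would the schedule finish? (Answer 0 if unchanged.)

4

Critical path before the change: Research→UserTest→PR→Retail = 4+9+2+5 = 20 giving 20 weeks.
UserTest lies on that path, so at 13 weeks the path becomes 24 weeks.
No other chain overtakes it, so the finish is 24 weeks.
Change in finish: 24 − 20 = +4 weeks.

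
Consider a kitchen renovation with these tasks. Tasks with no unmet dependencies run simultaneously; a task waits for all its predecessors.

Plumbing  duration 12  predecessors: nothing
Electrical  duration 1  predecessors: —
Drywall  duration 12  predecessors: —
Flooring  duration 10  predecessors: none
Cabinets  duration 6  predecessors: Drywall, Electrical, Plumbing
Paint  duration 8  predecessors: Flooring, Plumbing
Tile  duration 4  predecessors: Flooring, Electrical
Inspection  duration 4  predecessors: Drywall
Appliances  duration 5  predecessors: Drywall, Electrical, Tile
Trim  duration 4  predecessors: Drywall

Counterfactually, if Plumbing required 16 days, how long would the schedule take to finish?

24

Critical path before the change: Plumbing→Paint = 12+8 = 20 giving 20 days.
Since Plumbing is critical, the +4 change carries straight to that chain (now 24 days).
No other chain overtakes it, so the finish is 24 days.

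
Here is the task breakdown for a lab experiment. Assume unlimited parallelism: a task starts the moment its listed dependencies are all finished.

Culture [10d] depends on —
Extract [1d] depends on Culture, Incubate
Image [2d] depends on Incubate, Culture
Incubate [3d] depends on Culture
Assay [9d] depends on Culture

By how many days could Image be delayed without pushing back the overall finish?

Critical path: Culture→Assay = 10+9 = 19, so the finish is 19 days.
The longest chain containing Image totals 15 days.
Slack of Image = 17 − 13 = 4 days.

4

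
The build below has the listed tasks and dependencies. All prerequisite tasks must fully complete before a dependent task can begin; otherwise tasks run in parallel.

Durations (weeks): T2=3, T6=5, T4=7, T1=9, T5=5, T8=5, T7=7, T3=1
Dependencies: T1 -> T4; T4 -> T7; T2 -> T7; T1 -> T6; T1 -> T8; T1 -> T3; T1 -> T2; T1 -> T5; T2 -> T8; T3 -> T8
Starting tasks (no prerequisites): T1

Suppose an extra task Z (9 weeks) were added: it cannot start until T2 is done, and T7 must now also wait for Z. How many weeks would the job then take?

Originally the job takes 23 weeks.
With Z inserted, T7 now waits for max(T4, T2, Z).
New critical path: T1→T2→Z→T7 = 9+3+9+7 = 28 ⇒ 28 weeks.

28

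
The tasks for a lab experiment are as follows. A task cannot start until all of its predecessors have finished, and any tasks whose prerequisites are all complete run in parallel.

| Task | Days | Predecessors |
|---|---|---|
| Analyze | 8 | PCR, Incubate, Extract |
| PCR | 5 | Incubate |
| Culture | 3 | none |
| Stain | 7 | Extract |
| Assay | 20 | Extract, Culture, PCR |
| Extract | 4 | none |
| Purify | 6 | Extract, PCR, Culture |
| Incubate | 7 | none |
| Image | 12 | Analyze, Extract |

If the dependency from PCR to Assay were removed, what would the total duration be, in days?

Before: longest chain Incubate→PCR→Assay = 7+5+20 = 32, finish 32.
Without PCR→Assay, Assay's earliest start moves from 12 to 4.
The longest chain is now Incubate→PCR→Analyze→Image = 7+5+8+12 = 32, so the project takes 32 days.

32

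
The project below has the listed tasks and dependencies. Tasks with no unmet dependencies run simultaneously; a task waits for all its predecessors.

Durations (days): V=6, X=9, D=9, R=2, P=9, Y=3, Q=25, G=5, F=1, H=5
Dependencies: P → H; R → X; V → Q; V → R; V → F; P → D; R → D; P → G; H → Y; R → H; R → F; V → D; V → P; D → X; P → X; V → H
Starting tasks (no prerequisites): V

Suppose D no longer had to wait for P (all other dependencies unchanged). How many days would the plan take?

With the dependency in place, V→P→D→X = 6+9+9+9 = 33 sets the finish at 33 days.
Without P→D, D's earliest start moves from 15 to 8.
The longest chain is now V→Q = 6+25 = 31, so the plan takes 31 days.

31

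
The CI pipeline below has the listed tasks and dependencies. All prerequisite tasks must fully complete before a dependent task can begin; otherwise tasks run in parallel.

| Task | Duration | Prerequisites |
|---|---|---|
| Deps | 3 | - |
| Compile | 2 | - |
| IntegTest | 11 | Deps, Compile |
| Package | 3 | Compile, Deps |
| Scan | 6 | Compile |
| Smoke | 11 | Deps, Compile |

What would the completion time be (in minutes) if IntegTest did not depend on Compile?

14

Before: longest chain Deps→IntegTest = 3+11 = 14, finish 14.
Dropping Compile→IntegTest doesn't change IntegTest's earliest start (3); another predecessor still binds.
The longest chain is now Deps→IntegTest = 3+11 = 14, so the plan takes 14 minutes.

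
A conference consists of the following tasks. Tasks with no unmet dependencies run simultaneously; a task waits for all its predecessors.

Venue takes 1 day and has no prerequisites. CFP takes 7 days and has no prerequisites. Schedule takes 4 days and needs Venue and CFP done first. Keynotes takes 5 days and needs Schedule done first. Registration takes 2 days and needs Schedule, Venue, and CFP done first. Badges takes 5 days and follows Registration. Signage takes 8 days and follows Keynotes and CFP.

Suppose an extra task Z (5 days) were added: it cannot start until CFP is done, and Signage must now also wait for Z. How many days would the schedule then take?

Originally the schedule takes 24 days.
With Z inserted, Signage now waits for max(Keynotes, CFP, Z).
New critical path: CFP→Schedule→Keynotes→Signage = 7+4+5+8 = 24 ⇒ 24 days.

24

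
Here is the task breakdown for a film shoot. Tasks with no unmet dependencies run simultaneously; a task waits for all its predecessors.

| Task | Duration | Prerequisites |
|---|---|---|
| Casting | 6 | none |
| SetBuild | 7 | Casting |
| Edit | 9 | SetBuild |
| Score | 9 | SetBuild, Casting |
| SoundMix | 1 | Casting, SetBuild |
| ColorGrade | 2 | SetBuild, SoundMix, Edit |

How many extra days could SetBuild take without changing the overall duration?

0

The longest chain is Casting→SetBuild→Edit→ColorGrade = 6+7+9+2 = 24; overall finish 24 days.
SetBuild finishes as early as 13 and must finish by 13.
Slack of SetBuild = 6 − 6 = 0 days.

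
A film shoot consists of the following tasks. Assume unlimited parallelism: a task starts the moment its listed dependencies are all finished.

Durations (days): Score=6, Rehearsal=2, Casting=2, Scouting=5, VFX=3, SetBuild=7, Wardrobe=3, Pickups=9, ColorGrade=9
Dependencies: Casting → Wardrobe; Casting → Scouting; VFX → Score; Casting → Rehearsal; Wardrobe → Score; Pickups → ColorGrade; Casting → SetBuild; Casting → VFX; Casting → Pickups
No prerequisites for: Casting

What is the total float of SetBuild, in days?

Critical path: Casting→Pickups→ColorGrade = 2+9+9 = 20, so the finish is 20 days.
The longest chain containing SetBuild totals 9 days.
Slack of SetBuild = 13 − 2 = 11 days.

11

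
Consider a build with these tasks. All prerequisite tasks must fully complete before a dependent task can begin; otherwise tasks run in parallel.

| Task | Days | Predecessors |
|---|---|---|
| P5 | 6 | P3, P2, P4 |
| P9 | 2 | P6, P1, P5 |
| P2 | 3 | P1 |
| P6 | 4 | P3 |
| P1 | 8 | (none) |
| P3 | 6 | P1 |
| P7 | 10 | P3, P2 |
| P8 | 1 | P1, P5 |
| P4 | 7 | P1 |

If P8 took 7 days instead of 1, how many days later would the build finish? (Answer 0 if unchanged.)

The binding path is P1→P3→P7 = 8+6+10 = 24; finish at 24 days.
P8 has 2 days of float (longest path through it is 22).
New critical path: P1→P4→P5→P8 = 8+7+6+7 = 28 ⇒ 28 days.
Change in finish: 28 − 24 = +4 days.

4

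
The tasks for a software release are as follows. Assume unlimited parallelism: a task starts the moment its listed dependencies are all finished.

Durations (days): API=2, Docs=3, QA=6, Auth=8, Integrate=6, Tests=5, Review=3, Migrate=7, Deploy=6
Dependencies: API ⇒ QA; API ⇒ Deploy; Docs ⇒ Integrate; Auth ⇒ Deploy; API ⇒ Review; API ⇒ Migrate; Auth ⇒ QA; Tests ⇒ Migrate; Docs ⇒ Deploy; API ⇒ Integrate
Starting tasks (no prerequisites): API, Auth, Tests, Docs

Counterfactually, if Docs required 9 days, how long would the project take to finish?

The binding path is Auth→Deploy = 8+6 = 14; finish at 14 days.
Docs is off the critical path — its longest chain is 9 days, giving 5 of slack.
Now Docs→Deploy = 9+6 = 15 is longest, so the finish becomes 15 days.

15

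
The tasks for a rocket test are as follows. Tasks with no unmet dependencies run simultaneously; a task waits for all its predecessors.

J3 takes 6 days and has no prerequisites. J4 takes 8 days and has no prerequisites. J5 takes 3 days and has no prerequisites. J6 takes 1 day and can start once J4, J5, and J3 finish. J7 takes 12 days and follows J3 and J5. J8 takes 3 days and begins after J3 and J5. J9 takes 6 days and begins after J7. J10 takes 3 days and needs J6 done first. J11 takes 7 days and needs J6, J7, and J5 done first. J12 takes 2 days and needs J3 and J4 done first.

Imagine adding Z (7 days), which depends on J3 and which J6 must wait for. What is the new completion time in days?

25

Originally the schedule takes 25 days.
With Z inserted, J6 now waits for max(J4, J5, J3, Z).
New critical path: J3→J7→J11 = 6+12+7 = 25 ⇒ 25 days.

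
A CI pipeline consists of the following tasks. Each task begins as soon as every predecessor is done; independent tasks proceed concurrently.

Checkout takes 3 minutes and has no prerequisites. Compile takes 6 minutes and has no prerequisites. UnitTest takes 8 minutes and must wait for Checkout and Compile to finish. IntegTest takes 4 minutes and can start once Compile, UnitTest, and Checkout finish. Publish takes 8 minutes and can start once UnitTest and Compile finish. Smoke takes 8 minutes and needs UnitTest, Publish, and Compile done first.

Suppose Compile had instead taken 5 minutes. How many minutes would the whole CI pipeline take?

The binding path is Compile→UnitTest→Publish→Smoke = 6+8+8+8 = 30; finish at 30 minutes.
Since Compile is critical, the -1 change carries straight to that chain (now 29 minutes).
That remains the longest chain; total 29 minutes.

29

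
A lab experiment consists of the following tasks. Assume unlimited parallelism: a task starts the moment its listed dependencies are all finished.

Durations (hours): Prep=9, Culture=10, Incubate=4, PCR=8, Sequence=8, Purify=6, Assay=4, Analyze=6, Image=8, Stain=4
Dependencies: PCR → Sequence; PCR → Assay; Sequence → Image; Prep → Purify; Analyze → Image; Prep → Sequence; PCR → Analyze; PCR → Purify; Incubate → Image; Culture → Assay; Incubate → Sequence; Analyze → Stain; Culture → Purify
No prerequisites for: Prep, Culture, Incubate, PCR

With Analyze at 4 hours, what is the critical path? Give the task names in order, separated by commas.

Prep, Sequence, Image

Critical path before the change: Prep→Sequence→Image = 9+8+8 = 25 giving 25 hours.
Analyze has 3 hours of float (longest path through it is 22).
The critical path is still Prep→Sequence→Image; finish is now 25 hours.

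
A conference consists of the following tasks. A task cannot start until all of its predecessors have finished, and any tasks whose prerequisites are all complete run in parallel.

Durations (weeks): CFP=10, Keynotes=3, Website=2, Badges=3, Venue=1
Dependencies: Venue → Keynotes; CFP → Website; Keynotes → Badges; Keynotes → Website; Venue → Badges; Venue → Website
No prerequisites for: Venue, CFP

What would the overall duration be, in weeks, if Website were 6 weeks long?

Baseline: CFP→Website = 10+2 = 12 → 12 weeks.
Website lies on that path, so at 6 weeks the path becomes 16 weeks.
No other chain overtakes it, so the finish is 16 weeks.

16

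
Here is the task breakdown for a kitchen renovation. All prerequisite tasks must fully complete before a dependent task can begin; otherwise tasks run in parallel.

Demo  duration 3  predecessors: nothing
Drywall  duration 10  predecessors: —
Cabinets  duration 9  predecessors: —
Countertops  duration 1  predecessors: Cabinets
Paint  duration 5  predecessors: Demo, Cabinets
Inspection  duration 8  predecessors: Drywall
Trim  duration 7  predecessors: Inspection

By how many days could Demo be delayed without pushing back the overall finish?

Drywall→Inspection→Trim = 10+8+7 = 25 sets the makespan at 25 days.
The longest chain containing Demo totals 8 days.
Slack of Demo = 17 − 0 = 17 days.

17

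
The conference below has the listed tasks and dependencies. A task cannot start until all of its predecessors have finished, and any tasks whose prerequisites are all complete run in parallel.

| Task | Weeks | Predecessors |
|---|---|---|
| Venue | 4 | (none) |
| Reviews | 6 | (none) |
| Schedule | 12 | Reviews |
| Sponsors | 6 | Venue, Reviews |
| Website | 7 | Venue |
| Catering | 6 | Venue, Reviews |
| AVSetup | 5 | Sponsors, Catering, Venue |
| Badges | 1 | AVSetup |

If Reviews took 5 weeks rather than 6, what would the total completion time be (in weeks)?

Actual critical path: Reviews→Schedule = 6+12 = 18 ⇒ 18 weeks.
Since Reviews is critical, the -1 change carries straight to that chain (now 17 weeks).
The critical path is still Reviews→Schedule; finish is now 17 weeks.

17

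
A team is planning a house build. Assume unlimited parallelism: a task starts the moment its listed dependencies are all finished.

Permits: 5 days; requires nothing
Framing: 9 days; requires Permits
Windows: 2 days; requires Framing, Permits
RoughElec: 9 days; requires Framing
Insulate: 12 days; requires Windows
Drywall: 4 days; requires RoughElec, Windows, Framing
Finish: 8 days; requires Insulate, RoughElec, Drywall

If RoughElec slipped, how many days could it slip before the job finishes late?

1

Permits→Framing→Windows→Insulate→Finish = 5+9+2+12+8 = 36 sets the makespan at 36 days.
RoughElec finishes as early as 23 and must finish by 24.
Float = 36 − 35 = 1.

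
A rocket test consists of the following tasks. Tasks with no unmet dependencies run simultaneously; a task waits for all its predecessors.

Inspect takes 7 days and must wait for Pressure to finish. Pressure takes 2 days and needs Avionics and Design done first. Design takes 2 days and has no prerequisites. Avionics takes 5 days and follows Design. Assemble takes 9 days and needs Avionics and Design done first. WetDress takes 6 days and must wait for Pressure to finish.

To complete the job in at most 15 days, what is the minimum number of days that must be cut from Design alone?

Current finish: 16 days; target: 15.
Design is on every critical path, so each day cut from Design cuts the finish by one (this holds down to a finish of 15).
Need 16 − 15 = 1 day off Design → Design becomes 1 day, finish becomes 15.

1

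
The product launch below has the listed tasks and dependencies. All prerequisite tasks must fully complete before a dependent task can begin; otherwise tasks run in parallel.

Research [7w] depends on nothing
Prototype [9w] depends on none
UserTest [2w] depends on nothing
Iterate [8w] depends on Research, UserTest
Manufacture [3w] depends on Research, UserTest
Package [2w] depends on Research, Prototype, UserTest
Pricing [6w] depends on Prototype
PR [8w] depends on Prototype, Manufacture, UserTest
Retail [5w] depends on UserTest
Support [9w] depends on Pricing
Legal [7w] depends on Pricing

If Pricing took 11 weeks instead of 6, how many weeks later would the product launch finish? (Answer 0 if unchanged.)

5

The binding path is Prototype→Pricing→Support = 9+6+9 = 24; finish at 24 weeks.
Pricing is on the critical path; changing it to 11 makes that path 29 weeks.
That remains the longest chain; total 29 weeks.
Change in finish: 29 − 24 = +5 weeks.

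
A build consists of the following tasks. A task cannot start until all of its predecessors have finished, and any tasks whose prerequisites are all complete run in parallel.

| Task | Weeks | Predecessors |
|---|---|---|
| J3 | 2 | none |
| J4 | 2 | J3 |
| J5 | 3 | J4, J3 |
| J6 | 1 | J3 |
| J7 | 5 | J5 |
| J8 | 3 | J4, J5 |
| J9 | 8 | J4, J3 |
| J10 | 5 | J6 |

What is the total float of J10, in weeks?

4

Critical path: J3→J4→J5→J7 = 2+2+3+5 = 12, so the finish is 12 weeks.
J10 finishes as early as 8 and must finish by 12.
So J10 can slip 12 − 8 = 4 weeks.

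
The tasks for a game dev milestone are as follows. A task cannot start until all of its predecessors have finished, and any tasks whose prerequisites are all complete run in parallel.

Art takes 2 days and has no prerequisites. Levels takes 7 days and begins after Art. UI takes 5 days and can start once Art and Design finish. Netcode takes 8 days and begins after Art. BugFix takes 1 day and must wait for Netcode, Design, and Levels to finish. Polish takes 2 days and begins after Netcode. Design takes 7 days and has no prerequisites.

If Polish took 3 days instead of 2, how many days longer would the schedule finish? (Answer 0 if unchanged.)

1

Critical path before the change: Art→Netcode→Polish = 2+8+2 = 12 giving 12 days.
Polish is on the critical path; changing it to 3 makes that path 13 days.
The critical path is still Art→Netcode→Polish; finish is now 13 days.
Change in finish: 13 − 12 = +1 days.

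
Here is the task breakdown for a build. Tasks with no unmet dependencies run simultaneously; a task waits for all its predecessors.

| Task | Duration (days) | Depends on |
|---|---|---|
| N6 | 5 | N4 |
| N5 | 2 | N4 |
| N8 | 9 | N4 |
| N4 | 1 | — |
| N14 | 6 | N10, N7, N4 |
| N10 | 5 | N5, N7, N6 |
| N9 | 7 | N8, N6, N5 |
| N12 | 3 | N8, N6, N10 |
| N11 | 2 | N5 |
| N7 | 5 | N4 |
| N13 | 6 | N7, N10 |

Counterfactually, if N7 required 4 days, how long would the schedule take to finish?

Actual critical path: N4→N7→N10→N13 = 1+5+5+6 = 17 ⇒ 17 days.
N7 is on the critical path; changing it to 4 makes that path 16 days.
New critical path: N4→N6→N10→N13 = 1+5+5+6 = 17 ⇒ 17 days.

17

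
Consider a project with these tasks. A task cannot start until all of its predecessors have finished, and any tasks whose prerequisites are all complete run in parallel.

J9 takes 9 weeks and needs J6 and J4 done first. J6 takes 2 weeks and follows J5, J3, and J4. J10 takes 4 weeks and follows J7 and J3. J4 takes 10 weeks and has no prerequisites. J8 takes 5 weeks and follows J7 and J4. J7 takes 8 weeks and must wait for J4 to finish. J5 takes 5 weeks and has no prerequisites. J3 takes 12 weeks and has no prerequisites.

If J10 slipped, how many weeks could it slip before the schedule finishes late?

1

Critical path: J3→J6→J9 = 12+2+9 = 23, so the finish is 23 weeks.
Longest path through J10: 22 weeks (earliest finish 22, latest finish 23).
Slack of J10 = 19 − 18 = 1 week.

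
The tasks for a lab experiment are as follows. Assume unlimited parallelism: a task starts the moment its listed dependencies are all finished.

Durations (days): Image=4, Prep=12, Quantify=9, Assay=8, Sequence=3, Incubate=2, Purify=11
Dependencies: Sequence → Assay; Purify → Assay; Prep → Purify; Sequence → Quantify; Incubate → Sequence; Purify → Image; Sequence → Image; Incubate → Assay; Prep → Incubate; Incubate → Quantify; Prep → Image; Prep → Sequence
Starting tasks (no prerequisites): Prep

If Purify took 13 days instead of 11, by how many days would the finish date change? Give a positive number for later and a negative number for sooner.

Critical path before the change: Prep→Purify→Assay = 12+11+8 = 31 giving 31 days.
Purify lies on that path, so at 13 days the path becomes 33 days.
The critical path is still Prep→Purify→Assay; finish is now 33 days.
Change in finish: 33 − 31 = +2 days.

2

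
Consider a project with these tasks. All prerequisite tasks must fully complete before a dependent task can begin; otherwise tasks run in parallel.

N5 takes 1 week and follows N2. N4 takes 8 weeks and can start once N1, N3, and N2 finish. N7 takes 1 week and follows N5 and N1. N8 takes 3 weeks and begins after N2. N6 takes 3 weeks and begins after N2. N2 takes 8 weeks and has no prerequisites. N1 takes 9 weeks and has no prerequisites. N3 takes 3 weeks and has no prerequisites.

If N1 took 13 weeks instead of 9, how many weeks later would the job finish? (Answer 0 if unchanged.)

Baseline: N1→N4 = 9+8 = 17 → 17 weeks.
Since N1 is critical, the +4 change carries straight to that chain (now 21 weeks).
No other chain overtakes it, so the finish is 21 weeks.
Change in finish: 21 − 17 = +4 weeks.

4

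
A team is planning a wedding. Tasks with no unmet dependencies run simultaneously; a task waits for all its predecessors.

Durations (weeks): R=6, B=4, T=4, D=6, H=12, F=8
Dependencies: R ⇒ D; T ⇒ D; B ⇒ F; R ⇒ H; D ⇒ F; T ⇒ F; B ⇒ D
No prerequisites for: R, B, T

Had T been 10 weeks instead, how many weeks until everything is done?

24

Critical path before the change: R→D→F = 6+6+8 = 20 giving 20 weeks.
T is off the critical path — its longest chain is 18 weeks, giving 2 of slack.
New critical path: T→D→F = 10+6+8 = 24 ⇒ 24 weeks.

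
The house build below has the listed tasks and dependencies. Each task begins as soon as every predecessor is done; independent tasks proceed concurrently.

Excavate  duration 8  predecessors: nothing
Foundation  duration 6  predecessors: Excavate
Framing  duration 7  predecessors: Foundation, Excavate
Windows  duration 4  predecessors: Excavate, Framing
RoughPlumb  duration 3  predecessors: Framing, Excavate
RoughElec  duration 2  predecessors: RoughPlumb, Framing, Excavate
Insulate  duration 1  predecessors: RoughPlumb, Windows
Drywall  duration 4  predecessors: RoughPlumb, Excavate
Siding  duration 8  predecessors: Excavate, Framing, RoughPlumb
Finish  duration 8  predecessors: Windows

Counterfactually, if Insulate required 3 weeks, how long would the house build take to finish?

Critical path before the change: Excavate→Foundation→Framing→Windows→Finish = 8+6+7+4+8 = 33 giving 33 weeks.
Insulate has 7 weeks of float (longest path through it is 26).
No other chain overtakes it, so the finish is 33 weeks.

33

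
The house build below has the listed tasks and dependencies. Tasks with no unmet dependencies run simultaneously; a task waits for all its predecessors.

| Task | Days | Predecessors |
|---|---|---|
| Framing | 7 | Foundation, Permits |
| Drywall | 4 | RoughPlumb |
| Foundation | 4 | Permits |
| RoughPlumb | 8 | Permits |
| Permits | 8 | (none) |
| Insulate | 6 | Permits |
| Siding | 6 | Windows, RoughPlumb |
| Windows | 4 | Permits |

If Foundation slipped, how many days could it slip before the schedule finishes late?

3

The longest chain is Permits→RoughPlumb→Siding = 8+8+6 = 22; overall finish 22 days.
Longest path through Foundation: 19 days (earliest finish 12, latest finish 15).
So Foundation can slip 15 − 12 = 3 days.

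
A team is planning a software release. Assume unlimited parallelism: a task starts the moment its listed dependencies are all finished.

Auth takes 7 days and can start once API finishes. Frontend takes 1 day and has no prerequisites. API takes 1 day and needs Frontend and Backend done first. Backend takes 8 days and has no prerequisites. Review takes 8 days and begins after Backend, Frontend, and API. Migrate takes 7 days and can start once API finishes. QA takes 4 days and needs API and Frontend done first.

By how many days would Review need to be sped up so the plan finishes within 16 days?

Current finish: 17 days; target: 16.
Review is on every critical path, so each day cut from Review cuts the finish by one (this holds down to a finish of 16).
Need 17 − 16 = 1 day off Review → Review becomes 7 days, finish becomes 16.

1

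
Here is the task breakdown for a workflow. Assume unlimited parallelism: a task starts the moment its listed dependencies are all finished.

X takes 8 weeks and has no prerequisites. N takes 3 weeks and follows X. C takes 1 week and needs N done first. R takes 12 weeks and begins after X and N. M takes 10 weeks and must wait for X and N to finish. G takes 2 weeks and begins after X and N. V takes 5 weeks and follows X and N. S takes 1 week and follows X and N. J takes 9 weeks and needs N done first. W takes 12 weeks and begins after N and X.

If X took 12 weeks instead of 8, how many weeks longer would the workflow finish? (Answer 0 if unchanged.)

Baseline: X→N→R = 8+3+12 = 23 → 23 weeks.
Since X is critical, the +4 change carries straight to that chain (now 27 weeks).
That remains the longest chain; total 27 weeks.
Change in finish: 27 − 23 = +4 weeks.

4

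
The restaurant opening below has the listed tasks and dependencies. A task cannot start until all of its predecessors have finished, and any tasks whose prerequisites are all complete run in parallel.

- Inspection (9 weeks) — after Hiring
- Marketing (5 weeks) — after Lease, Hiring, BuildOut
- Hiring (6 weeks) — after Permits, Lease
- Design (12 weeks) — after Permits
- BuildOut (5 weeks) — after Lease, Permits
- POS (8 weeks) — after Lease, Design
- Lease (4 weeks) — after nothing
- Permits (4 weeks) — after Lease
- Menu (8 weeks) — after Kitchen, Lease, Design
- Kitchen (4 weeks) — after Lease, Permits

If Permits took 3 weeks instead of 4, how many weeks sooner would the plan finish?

Actual critical path: Lease→Permits→Design→Menu = 4+4+12+8 = 28 ⇒ 28 weeks.
Since Permits is critical, the -1 change carries straight to that chain (now 27 weeks).
No other chain overtakes it, so the finish is 27 weeks.
Change in finish: 27 − 28 = -1 weeks.

1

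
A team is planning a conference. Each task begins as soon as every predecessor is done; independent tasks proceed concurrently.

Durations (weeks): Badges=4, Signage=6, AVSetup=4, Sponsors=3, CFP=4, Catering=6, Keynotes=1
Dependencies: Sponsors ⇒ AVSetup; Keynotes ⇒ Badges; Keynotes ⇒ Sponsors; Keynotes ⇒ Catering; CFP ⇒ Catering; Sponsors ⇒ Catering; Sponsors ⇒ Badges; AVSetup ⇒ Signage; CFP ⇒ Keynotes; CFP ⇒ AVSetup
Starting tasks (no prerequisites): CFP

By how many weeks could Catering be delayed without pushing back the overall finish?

Critical path: CFP→Keynotes→Sponsors→AVSetup→Signage = 4+1+3+4+6 = 18, so the finish is 18 weeks.
Longest path through Catering: 14 weeks (earliest finish 14, latest finish 18).
Slack of Catering = 12 − 8 = 4 weeks.

4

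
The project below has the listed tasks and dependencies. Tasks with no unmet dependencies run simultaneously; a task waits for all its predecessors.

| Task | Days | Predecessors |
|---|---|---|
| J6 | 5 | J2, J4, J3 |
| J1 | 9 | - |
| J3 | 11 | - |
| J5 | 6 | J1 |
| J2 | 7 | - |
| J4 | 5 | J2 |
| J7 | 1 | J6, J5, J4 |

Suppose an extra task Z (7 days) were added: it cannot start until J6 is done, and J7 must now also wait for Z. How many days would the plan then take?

Originally the plan takes 18 days.
With Z inserted, J7 now waits for max(J6, J5, J4, Z).
New critical path: J2→J4→J6→Z→J7 = 7+5+5+7+1 = 25 ⇒ 25 days.

25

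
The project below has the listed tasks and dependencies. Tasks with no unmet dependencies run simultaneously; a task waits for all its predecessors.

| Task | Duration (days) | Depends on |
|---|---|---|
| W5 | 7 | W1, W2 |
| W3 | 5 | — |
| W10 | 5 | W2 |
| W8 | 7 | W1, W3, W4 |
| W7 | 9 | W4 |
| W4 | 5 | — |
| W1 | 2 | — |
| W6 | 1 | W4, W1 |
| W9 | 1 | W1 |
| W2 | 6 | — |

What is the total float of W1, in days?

The longest chain is W4→W7 = 5+9 = 14; overall finish 14 days.
The longest chain containing W1 totals 9 days.
Float = 14 − 9 = 5.

5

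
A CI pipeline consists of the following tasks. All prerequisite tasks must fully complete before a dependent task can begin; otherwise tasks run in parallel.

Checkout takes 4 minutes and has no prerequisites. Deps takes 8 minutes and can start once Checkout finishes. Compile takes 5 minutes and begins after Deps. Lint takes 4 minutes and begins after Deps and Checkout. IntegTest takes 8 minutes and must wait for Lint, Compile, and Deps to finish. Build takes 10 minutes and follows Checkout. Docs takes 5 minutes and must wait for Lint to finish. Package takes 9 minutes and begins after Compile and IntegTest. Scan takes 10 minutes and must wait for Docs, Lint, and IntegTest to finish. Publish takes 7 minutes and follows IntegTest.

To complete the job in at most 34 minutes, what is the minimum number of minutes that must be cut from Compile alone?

Current finish: 35 minutes; target: 34.
Compile is on every critical path, so each minute cut from Compile cuts the finish by one (this holds down to a finish of 34).
Need 35 − 34 = 1 minute off Compile → Compile becomes 4 minutes, finish becomes 34.

1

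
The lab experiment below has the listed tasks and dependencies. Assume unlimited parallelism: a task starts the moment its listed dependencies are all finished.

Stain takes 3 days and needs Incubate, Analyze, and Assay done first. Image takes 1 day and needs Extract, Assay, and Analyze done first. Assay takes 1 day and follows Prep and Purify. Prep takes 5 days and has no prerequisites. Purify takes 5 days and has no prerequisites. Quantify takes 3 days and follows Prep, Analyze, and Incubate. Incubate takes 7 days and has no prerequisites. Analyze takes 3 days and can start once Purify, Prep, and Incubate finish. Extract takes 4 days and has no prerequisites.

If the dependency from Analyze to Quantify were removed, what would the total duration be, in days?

13

Before: longest chain Incubate→Analyze→Stain = 7+3+3 = 13, finish 13.
Without Analyze→Quantify, Quantify's earliest start moves from 10 to 7.
The longest chain is now Incubate→Analyze→Stain = 7+3+3 = 13, so the project takes 13 days.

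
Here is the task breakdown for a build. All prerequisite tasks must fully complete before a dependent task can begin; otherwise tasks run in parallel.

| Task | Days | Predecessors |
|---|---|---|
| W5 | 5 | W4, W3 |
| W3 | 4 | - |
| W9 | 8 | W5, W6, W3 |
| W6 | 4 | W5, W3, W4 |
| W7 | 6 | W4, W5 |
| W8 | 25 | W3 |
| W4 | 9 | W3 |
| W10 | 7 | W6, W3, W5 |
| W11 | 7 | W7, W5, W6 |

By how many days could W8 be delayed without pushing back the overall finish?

The longest chain is W3→W4→W5→W7→W11 = 4+9+5+6+7 = 31; overall finish 31 days.
The longest chain containing W8 totals 29 days.
Float = 31 − 29 = 2.

2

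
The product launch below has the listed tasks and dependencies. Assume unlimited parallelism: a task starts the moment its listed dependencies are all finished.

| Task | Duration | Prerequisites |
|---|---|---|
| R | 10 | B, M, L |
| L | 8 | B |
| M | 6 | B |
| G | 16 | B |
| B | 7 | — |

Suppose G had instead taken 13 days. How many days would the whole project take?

As given, the longest chain is B→L→R = 7+8+10 = 25, so the finish is 25 days.
G is off the critical path — its longest chain is 23 days, giving 2 of slack.
No other chain overtakes it, so the finish is 25 days.

25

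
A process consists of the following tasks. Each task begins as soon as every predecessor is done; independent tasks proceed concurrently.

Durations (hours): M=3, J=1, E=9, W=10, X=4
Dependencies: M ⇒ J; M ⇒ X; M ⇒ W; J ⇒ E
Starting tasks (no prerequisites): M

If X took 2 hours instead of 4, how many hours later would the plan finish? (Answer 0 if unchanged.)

As given, the longest chain is M→J→E = 3+1+9 = 13, so the finish is 13 hours.
X has 6 hours of float (longest path through it is 7).
That remains the longest chain; total 13 hours.
Change in finish: 13 − 13 = +0 hours.

0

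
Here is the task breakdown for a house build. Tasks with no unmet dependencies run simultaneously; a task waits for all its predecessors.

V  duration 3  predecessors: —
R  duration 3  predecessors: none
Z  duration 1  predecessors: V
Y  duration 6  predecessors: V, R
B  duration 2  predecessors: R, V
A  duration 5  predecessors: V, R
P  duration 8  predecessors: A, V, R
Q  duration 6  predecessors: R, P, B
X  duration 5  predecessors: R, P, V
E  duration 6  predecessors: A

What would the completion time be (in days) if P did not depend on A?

With the dependency in place, V→A→P→Q = 3+5+8+6 = 22 sets the finish at 22 days.
Without A→P, P's earliest start moves from 8 to 3.
New critical path: V→P→Q = 3+8+6 = 17 ⇒ 17 days.

17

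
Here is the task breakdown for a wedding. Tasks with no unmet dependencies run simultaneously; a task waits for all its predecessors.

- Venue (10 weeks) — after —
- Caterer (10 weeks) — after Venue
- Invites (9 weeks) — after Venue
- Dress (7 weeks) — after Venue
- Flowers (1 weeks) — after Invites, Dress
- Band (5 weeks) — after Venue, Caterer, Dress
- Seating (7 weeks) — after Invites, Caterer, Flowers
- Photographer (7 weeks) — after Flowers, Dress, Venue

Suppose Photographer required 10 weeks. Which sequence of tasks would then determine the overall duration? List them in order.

As given, the longest chain is Venue→Invites→Flowers→Photographer = 10+9+1+7 = 27, so the finish is 27 weeks.
Photographer lies on that path, so at 10 weeks the path becomes 30 weeks.
No other chain overtakes it, so the finish is 30 weeks.

Venue, Invites, Flowers, Photographer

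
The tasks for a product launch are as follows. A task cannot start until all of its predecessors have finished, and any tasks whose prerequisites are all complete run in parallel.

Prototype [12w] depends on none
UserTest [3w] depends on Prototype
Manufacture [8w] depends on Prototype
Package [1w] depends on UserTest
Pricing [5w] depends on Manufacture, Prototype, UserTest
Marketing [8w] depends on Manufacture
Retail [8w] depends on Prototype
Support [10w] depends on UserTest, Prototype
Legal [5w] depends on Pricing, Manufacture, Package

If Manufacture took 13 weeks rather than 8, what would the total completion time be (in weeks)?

35

As given, the longest chain is Prototype→Manufacture→Pricing→Legal = 12+8+5+5 = 30, so the finish is 30 weeks.
Manufacture is on the critical path; changing it to 13 makes that path 35 weeks.
No other chain overtakes it, so the finish is 35 weeks.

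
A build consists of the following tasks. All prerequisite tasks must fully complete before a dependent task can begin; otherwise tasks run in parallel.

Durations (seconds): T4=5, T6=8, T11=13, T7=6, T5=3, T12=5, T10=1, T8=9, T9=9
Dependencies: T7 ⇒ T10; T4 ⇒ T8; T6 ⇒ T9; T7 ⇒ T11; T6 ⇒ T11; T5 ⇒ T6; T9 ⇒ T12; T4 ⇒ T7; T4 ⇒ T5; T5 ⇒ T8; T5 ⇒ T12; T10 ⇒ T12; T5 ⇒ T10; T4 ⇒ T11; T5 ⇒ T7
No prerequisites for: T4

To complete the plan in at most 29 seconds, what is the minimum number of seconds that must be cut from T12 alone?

Current finish: 30 seconds; target: 29.
T12 is on every critical path, so each second cut from T12 cuts the finish by one (this holds down to a finish of 29).
Need 30 − 29 = 1 second off T12 → T12 becomes 4 seconds, finish becomes 29.

1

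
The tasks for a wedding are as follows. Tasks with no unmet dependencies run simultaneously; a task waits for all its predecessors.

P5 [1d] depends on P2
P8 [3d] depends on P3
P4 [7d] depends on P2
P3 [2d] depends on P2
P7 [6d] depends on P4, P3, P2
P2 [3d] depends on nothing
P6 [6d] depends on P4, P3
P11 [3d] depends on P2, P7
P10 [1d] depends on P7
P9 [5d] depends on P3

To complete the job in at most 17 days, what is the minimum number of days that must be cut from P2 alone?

Current finish: 19 days; target: 17.
P2 is on every critical path, so each day cut from P2 cuts the finish by one (this holds down to a finish of 17).
Need 19 − 17 = 2 days off P2 → P2 becomes 1 day, finish becomes 17.

2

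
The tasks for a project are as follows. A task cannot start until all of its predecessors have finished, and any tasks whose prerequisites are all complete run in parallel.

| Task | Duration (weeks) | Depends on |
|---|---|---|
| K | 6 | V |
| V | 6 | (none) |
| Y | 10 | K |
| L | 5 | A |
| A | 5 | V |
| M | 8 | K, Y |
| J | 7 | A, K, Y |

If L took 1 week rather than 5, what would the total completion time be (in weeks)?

Critical path before the change: V→K→Y→M = 6+6+10+8 = 30 giving 30 weeks.
L is off the critical path — its longest chain is 16 weeks, giving 14 of slack.
The critical path is still V→K→Y→M; finish is now 30 weeks.

30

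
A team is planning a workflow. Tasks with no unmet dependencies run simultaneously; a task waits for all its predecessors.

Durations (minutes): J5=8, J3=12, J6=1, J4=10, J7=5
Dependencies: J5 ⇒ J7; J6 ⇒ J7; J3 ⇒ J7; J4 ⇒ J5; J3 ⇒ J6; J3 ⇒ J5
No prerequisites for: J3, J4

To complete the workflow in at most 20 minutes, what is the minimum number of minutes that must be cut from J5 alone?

Current finish: 25 minutes; target: 20.
J5 is on every critical path, so each minute cut from J5 cuts the finish by one (this holds down to a finish of 18).
Need 25 − 20 = 5 minutes off J5 → J5 becomes 3 minutes, finish becomes 20.

5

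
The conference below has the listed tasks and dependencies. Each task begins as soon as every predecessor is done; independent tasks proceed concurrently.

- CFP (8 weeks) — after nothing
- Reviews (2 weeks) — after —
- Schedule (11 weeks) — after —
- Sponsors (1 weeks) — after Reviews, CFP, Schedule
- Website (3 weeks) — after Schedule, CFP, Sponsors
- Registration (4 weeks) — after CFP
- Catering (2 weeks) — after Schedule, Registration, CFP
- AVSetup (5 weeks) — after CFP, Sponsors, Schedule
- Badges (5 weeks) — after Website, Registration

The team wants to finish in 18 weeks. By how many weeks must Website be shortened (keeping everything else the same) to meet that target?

2

Current finish: 20 weeks; target: 18.
Website is on every critical path, so each week cut from Website cuts the finish by one (this holds down to a finish of 18).
Need 20 − 18 = 2 weeks off Website → Website becomes 1 week, finish becomes 18.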